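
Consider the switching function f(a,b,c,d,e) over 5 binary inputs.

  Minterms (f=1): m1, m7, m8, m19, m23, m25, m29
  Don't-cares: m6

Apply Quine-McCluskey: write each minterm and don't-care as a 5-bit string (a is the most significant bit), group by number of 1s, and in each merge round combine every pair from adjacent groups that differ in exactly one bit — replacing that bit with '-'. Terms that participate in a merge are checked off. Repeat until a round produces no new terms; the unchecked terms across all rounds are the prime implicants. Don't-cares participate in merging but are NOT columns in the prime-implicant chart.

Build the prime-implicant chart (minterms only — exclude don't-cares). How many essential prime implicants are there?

4

Round 0: 00001 00110✓ 00111✓ 01000 10011✓ 10111✓ 11001✓ 11101✓
Round 1: -0111 0011- 10-11 11-01
PIs = {-0111, 00001, 0011-, 01000, 10-11, 11-01}
Coverage chart:
  m1: 00001 ←essential
  m7: -0111,0011-
  m8: 01000 ←essential
  m19: 10-11 ←essential
  m23: -0111,10-11
  m25: 11-01 ←essential
  m29: 11-01 ←essential
Essential: 00001, 01000, 10-11, 11-01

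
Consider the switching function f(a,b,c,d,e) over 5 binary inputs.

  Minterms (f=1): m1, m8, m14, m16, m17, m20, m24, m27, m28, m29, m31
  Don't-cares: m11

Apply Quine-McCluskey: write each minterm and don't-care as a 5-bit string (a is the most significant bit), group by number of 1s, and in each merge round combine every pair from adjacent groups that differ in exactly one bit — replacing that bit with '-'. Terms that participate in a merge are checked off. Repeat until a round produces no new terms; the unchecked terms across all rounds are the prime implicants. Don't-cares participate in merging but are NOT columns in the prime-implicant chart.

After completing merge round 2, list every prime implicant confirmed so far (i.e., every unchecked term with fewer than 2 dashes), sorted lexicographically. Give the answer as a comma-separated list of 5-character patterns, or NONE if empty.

size-2^0 implicants → 00001(✓)  01000(✓)  01011(✓)  01110  10000(✓)  10001(✓)  10100(✓)  11000(✓)  11011(✓)  11100(✓)  11101(✓)  11111(✓)
size-2^1 implicants → -0001  -1000  -1011  1-000(✓)  1-100(✓)  10-00(✓)  1000-  11-00(✓)  11-11  111-1  1110-
size-2^2 implicants → 1--00
Unchecked terms (primes): -0001, -1000, -1011, 01110, 1--00, 1000-, 11-11, 111-1, 1110-

-0001, -1000, -1011, 01110, 1000-, 11-11, 111-1, 1110-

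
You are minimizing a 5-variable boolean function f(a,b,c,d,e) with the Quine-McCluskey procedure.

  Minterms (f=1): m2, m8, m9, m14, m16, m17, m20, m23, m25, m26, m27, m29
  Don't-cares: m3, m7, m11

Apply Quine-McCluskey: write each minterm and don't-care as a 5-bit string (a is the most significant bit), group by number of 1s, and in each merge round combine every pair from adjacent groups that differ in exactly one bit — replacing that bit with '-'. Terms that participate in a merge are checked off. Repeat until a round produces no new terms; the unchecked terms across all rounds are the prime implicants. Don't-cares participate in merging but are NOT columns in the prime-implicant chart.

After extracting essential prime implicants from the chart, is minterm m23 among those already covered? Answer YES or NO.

[col 0] 00010*, 00011*, 00111*, 01000*, 01001*, 01011*, 01110, 10000*, 10001*, 10100*, 10111*, 11001*, 11010*, 11011*, 11101*
[col 1] -0111, -1001*, -1011*, 0-011, 00-11, 0001-, 010-1*, 0100-, 1-001, 10-00, 1000-, 11-01, 110-1*, 1101-
[col 2] -10-1
Prime implicants: -0111, -10-1, 0-011, 00-11, 0001-, 0100-, 01110, 1-001, 10-00, 1000-, 11-01, 1101-
PI chart (minterm → PIs covering it):
  2 | 0001-  (sole → essential)
  8 | 0100-  (sole → essential)
  9 | -10-1,0100-
  14 | 01110  (sole → essential)
  16 | 10-00,1000-
  17 | 1-001,1000-
  20 | 10-00  (sole → essential)
  23 | -0111  (sole → essential)
  25 | -10-1,1-001,11-01
  26 | 1101-  (sole → essential)
  27 | -10-1,1101-
  29 | 11-01  (sole → essential)
Essential prime implicants: -0111, 0001-, 0100-, 01110, 10-00, 11-01, 1101-

YES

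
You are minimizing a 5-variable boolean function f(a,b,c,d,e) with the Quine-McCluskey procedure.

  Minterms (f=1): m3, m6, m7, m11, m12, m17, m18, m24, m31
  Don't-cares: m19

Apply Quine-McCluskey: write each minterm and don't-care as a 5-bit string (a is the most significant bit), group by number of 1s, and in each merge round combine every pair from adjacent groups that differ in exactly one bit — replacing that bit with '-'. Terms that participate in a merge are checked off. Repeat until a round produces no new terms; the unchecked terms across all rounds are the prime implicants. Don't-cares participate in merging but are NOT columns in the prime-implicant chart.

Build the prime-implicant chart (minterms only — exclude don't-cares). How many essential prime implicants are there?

size-2^0 implicants → 00011(✓)  00110(✓)  00111(✓)  01011(✓)  01100  10001(✓)  10010(✓)  10011(✓)  11000  11111
size-2^1 implicants → -0011  0-011  00-11  0011-  100-1  1001-
Unchecked terms (primes): -0011, 0-011, 00-11, 0011-, 01100, 100-1, 1001-, 11000, 11111
Minterm coverage:
  m3 ⊆ -0011,0-011,00-11
  m6 ⊆ 0011- [E]
  m7 ⊆ 00-11,0011-
  m11 ⊆ 0-011 [E]
  m12 ⊆ 01100 [E]
  m17 ⊆ 100-1 [E]
  m18 ⊆ 1001- [E]
  m24 ⊆ 11000 [E]
  m31 ⊆ 11111 [E]
E = {0-011, 0011-, 01100, 100-1, 1001-, 11000, 11111}

7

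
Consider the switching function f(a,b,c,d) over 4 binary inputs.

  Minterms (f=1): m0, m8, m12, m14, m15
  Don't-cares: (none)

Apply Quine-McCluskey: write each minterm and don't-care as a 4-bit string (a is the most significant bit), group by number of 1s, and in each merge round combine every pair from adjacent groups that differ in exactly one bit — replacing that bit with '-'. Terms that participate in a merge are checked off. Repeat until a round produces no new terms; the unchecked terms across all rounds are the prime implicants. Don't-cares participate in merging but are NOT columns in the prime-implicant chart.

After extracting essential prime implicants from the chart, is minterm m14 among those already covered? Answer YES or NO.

size-2^0 implicants → 0000(✓)  1000(✓)  1100(✓)  1110(✓)  1111(✓)
size-2^1 implicants → -000  1-00  11-0  111-
Unchecked terms (primes): -000, 1-00, 11-0, 111-
Minterm coverage:
  m0 ⊆ -000 [E]
  m8 ⊆ -000,1-00
  m12 ⊆ 1-00,11-0
  m14 ⊆ 11-0,111-
  m15 ⊆ 111- [E]
E = {-000, 111-}

YES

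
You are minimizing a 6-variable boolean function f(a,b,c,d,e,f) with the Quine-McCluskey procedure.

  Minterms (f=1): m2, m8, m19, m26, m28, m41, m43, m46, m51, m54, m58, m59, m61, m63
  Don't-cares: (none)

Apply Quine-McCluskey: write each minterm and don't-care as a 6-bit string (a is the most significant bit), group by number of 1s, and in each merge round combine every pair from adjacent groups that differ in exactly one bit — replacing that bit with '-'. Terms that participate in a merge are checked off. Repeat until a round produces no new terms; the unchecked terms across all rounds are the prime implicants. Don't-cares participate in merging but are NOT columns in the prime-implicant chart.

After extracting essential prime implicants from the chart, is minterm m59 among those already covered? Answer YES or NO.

Round 0: 000010 001000 010011✓ 011010✓ 011100 101001✓ 101011✓ 101110 110011✓ 110110 111010✓ 111011✓ 111101✓ 111111✓
Round 1: -10011 -11010 1-1011 1010-1 11-011 111-11 11101- 1111-1
PIs = {-10011, -11010, 000010, 001000, 011100, 1-1011, 1010-1, 101110, 11-011, 110110, 111-11, 11101-, 1111-1}
Coverage chart:
  m2: 000010 ←essential
  m8: 001000 ←essential
  m19: -10011 ←essential
  m26: -11010 ←essential
  m28: 011100 ←essential
  m41: 1010-1 ←essential
  m43: 1-1011,1010-1
  m46: 101110 ←essential
  m51: -10011,11-011
  m54: 110110 ←essential
  m58: -11010,11101-
  m59: 1-1011,11-011,111-11,11101-
  m61: 1111-1 ←essential
  m63: 111-11,1111-1
Essential: -10011, -11010, 000010, 001000, 011100, 1010-1, 101110, 110110, 1111-1

NO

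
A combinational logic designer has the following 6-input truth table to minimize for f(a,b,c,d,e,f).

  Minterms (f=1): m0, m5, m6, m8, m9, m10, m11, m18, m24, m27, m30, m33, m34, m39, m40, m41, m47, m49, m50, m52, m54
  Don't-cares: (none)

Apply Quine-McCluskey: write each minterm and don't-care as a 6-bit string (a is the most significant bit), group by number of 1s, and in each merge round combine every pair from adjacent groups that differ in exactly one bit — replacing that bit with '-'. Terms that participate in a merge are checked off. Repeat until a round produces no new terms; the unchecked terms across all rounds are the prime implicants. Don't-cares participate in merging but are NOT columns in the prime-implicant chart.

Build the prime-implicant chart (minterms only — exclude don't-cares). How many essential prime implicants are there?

13

Round 0: 000000✓ 000101 000110 001000✓ 001001✓ 001010✓ 001011✓ 010010✓ 011000✓ 011011✓ 011110 100001✓ 100010✓ 100111✓ 101000✓ 101001✓ 101111✓ 110001✓ 110010✓ 110100✓ 110110✓
Round 1: -01000✓ -01001✓ -10010 0-1000 0-1011 00-000 0010-0✓ 0010-1✓ 00100-✓ 00101-✓ 1-0001 1-0010 10-001 10-111 10100-✓ 110-10 1101-0
Round 2: -0100- 0010--
PIs = {-0100-, -10010, 0-1000, 0-1011, 00-000, 000101, 000110, 0010--, 011110, 1-0001, 1-0010, 10-001, 10-111, 110-10, 1101-0}
Coverage chart:
  m0: 00-000 ←essential
  m5: 000101 ←essential
  m6: 000110 ←essential
  m8: -0100-,0-1000,00-000,0010--
  m9: -0100-,0010--
  m10: 0010-- ←essential
  m11: 0-1011,0010--
  m18: -10010 ←essential
  m24: 0-1000 ←essential
  m27: 0-1011 ←essential
  m30: 011110 ←essential
  m33: 1-0001,10-001
  m34: 1-0010 ←essential
  m39: 10-111 ←essential
  m40: -0100- ←essential
  m41: -0100-,10-001
  m47: 10-111 ←essential
  m49: 1-0001 ←essential
  m50: -10010,1-0010,110-10
  m52: 1101-0 ←essential
  m54: 110-10,1101-0
Essential: -0100-, -10010, 0-1000, 0-1011, 00-000, 000101, 000110, 0010--, 011110, 1-0001, 1-0010, 10-111, 1101-0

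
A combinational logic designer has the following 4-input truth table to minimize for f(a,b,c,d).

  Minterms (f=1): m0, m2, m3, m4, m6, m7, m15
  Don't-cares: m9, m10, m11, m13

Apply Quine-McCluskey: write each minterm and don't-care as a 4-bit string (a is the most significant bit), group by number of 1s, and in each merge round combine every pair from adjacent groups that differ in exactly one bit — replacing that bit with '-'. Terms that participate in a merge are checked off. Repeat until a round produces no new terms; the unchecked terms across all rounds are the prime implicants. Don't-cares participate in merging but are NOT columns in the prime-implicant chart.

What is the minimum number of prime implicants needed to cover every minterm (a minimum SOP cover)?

[col 0] 0000*, 0010*, 0011*, 0100*, 0110*, 0111*, 1001*, 1010*, 1011*, 1101*, 1111*
[col 1] -010*, -011*, -111*, 0-00*, 0-10*, 0-11*, 00-0*, 001-*, 01-0*, 011-*, 1-01*, 1-11*, 10-1*, 101-*, 11-1*
[col 2] --11, -01-, 0--0, 0-1-, 1--1
Prime implicants: --11, -01-, 0--0, 0-1-, 1--1
PI chart (minterm → PIs covering it):
  0 | 0--0  (sole → essential)
  2 | -01-,0--0,0-1-
  3 | --11,-01-,0-1-
  4 | 0--0  (sole → essential)
  6 | 0--0,0-1-
  7 | --11,0-1-
  15 | --11,1--1
Essential prime implicants: 0--0
Petrick residual → --11
Minimum SOP uses 2 PIs: cd + a'd'

2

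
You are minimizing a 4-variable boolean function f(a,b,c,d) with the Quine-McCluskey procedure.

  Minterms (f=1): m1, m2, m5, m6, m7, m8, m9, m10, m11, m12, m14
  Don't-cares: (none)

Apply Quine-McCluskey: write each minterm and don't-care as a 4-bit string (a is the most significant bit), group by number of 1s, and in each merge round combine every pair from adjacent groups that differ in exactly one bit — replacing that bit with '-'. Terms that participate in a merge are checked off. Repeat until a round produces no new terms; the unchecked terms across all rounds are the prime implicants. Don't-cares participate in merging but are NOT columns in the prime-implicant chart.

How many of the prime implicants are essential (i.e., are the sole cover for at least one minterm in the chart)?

3

Round 0: 0001✓ 0010✓ 0101✓ 0110✓ 0111✓ 1000✓ 1001✓ 1010✓ 1011✓ 1100✓ 1110✓
Round 1: -001 -010✓ -110✓ 0-01 0-10✓ 01-1 011- 1-00✓ 1-10✓ 10-0✓ 10-1✓ 100-✓ 101-✓ 11-0✓
Round 2: --10 1--0 10--
PIs = {--10, -001, 0-01, 01-1, 011-, 1--0, 10--}
Coverage chart:
  m1: -001,0-01
  m2: --10 ←essential
  m5: 0-01,01-1
  m6: --10,011-
  m7: 01-1,011-
  m8: 1--0,10--
  m9: -001,10--
  m10: --10,1--0,10--
  m11: 10-- ←essential
  m12: 1--0 ←essential
  m14: --10,1--0
Essential: --10, 1--0, 10--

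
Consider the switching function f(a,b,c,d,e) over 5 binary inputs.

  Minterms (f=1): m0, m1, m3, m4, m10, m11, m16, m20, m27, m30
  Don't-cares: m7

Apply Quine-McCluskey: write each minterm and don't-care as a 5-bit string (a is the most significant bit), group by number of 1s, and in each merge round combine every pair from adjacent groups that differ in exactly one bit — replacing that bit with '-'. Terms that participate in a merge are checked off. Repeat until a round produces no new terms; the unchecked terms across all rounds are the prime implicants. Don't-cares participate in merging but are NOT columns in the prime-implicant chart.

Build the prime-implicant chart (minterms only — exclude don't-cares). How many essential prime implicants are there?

Round 0: 00000✓ 00001✓ 00011✓ 00100✓ 00111✓ 01010✓ 01011✓ 10000✓ 10100✓ 11011✓ 11110
Round 1: -0000✓ -0100✓ -1011 0-011 00-00✓ 00-11 000-1 0000- 0101- 10-00✓
Round 2: -0-00
PIs = {-0-00, -1011, 0-011, 00-11, 000-1, 0000-, 0101-, 11110}
Coverage chart:
  m0: -0-00,0000-
  m1: 000-1,0000-
  m3: 0-011,00-11,000-1
  m4: -0-00 ←essential
  m10: 0101- ←essential
  m11: -1011,0-011,0101-
  m16: -0-00 ←essential
  m20: -0-00 ←essential
  m27: -1011 ←essential
  m30: 11110 ←essential
Essential: -0-00, -1011, 0101-, 11110

4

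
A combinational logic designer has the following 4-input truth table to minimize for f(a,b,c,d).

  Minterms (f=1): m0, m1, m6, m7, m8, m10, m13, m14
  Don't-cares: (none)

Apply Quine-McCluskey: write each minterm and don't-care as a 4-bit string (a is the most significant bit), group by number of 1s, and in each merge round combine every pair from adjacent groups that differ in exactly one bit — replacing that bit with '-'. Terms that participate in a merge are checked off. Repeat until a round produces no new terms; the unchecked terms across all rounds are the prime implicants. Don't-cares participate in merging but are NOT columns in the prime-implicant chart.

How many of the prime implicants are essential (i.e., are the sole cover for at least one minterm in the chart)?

3

[col 0] 0000*, 0001*, 0110*, 0111*, 1000*, 1010*, 1101, 1110*
[col 1] -000, -110, 000-, 011-, 1-10, 10-0
Prime implicants: -000, -110, 000-, 011-, 1-10, 10-0, 1101
PI chart (minterm → PIs covering it):
  0 | -000,000-
  1 | 000-  (sole → essential)
  6 | -110,011-
  7 | 011-  (sole → essential)
  8 | -000,10-0
  10 | 1-10,10-0
  13 | 1101  (sole → essential)
  14 | -110,1-10
Essential prime implicants: 000-, 011-, 1101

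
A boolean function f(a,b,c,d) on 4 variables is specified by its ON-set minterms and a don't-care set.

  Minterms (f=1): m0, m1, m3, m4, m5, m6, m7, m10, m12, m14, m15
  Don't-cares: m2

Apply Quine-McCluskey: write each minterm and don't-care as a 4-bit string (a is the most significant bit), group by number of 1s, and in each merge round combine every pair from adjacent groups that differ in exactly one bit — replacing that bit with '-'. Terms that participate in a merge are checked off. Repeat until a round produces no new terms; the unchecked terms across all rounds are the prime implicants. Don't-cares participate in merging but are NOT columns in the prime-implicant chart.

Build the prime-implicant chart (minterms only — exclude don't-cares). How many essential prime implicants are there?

4

Round 0: 0000✓ 0001✓ 0010✓ 0011✓ 0100✓ 0101✓ 0110✓ 0111✓ 1010✓ 1100✓ 1110✓ 1111✓
Round 1: -010✓ -100✓ -110✓ -111✓ 0-00✓ 0-01✓ 0-10✓ 0-11✓ 00-0✓ 00-1✓ 000-✓ 001-✓ 01-0✓ 01-1✓ 010-✓ 011-✓ 1-10✓ 11-0✓ 111-✓
Round 2: --10 -1-0 -11- 0--0✓ 0--1✓ 0-0-✓ 0-1-✓ 00--✓ 01--✓
Round 3: 0---
PIs = {--10, -1-0, -11-, 0---}
Coverage chart:
  m0: 0--- ←essential
  m1: 0--- ←essential
  m3: 0--- ←essential
  m4: -1-0,0---
  m5: 0--- ←essential
  m6: --10,-1-0,-11-,0---
  m7: -11-,0---
  m10: --10 ←essential
  m12: -1-0 ←essential
  m14: --10,-1-0,-11-
  m15: -11- ←essential
Essential: --10, -1-0, -11-, 0---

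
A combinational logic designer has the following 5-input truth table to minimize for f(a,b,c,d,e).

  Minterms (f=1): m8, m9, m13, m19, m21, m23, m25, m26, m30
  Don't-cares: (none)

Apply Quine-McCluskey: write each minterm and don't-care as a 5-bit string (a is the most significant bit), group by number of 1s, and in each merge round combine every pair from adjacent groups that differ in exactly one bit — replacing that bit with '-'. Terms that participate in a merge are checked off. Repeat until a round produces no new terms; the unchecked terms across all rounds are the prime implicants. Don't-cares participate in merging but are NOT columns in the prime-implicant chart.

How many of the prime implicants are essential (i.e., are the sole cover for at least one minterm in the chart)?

6

Round 0: 01000✓ 01001✓ 01101✓ 10011✓ 10101✓ 10111✓ 11001✓ 11010✓ 11110✓
Round 1: -1001 01-01 0100- 10-11 101-1 11-10
PIs = {-1001, 01-01, 0100-, 10-11, 101-1, 11-10}
Coverage chart:
  m8: 0100- ←essential
  m9: -1001,01-01,0100-
  m13: 01-01 ←essential
  m19: 10-11 ←essential
  m21: 101-1 ←essential
  m23: 10-11,101-1
  m25: -1001 ←essential
  m26: 11-10 ←essential
  m30: 11-10 ←essential
Essential: -1001, 01-01, 0100-, 10-11, 101-1, 11-10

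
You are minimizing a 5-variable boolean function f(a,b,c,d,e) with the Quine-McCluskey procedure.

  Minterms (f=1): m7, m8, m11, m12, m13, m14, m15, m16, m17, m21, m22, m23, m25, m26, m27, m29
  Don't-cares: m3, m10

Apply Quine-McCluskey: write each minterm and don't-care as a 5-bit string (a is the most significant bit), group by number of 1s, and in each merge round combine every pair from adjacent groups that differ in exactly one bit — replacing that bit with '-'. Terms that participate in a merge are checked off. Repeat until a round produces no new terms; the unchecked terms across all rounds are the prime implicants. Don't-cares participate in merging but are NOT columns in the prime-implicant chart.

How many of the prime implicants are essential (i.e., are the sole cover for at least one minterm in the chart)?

[col 0] 00011*, 00111*, 01000*, 01010*, 01011*, 01100*, 01101*, 01110*, 01111*, 10000*, 10001*, 10101*, 10110*, 10111*, 11001*, 11010*, 11011*, 11101*
[col 1] -0111, -1010*, -1011*, -1101, 0-011*, 0-111*, 00-11*, 01-00*, 01-10*, 01-11*, 010-0*, 0101-*, 011-0*, 011-1*, 0110-*, 0111-*, 1-001*, 1-101*, 10-01*, 1000-, 101-1, 1011-, 11-01*, 110-1, 1101-*
[col 2] -101-, 0--11, 01--0, 01-1-, 011--, 1--01
Prime implicants: -0111, -101-, -1101, 0--11, 01--0, 01-1-, 011--, 1--01, 1000-, 101-1, 1011-, 110-1
PI chart (minterm → PIs covering it):
  7 | -0111,0--11
  8 | 01--0  (sole → essential)
  11 | -101-,0--11,01-1-
  12 | 01--0,011--
  13 | -1101,011--
  14 | 01--0,01-1-,011--
  15 | 0--11,01-1-,011--
  16 | 1000-  (sole → essential)
  17 | 1--01,1000-
  21 | 1--01,101-1
  22 | 1011-  (sole → essential)
  23 | -0111,101-1,1011-
  25 | 1--01,110-1
  26 | -101-  (sole → essential)
  27 | -101-,110-1
  29 | -1101,1--01
Essential prime implicants: -101-, 01--0, 1000-, 1011-

4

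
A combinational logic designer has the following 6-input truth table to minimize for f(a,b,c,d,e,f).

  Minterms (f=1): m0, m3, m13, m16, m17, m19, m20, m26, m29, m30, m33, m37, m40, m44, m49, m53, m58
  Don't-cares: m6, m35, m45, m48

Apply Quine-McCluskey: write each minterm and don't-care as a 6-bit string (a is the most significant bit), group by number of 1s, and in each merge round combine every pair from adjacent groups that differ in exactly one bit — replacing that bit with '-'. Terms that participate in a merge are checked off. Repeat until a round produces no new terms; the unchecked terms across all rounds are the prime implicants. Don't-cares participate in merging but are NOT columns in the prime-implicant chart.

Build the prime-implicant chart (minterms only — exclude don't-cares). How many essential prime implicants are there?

7

[col 0] 000000*, 000011*, 000110, 001101*, 010000*, 010001*, 010011*, 010100*, 011010*, 011101*, 011110*, 100001*, 100011*, 100101*, 101000*, 101100*, 101101*, 110000*, 110001*, 110101*, 111010*
[col 1] -00011, -01101, -10000*, -10001*, -11010, 0-0000, 0-0011, 0-1101, 010-00, 0100-1, 01000-*, 011-10, 1-0001*, 1-0101*, 10-101, 100-01*, 1000-1, 101-00, 10110-, 110-01*, 11000-*
[col 2] -1000-, 1-0-01
Prime implicants: -00011, -01101, -1000-, -11010, 0-0000, 0-0011, 0-1101, 000110, 010-00, 0100-1, 011-10, 1-0-01, 10-101, 1000-1, 101-00, 10110-
PI chart (minterm → PIs covering it):
  0 | 0-0000  (sole → essential)
  3 | -00011,0-0011
  13 | -01101,0-1101
  16 | -1000-,0-0000,010-00
  17 | -1000-,0100-1
  19 | 0-0011,0100-1
  20 | 010-00  (sole → essential)
  26 | -11010,011-10
  29 | 0-1101  (sole → essential)
  30 | 011-10  (sole → essential)
  33 | 1-0-01,1000-1
  37 | 1-0-01,10-101
  40 | 101-00  (sole → essential)
  44 | 101-00,10110-
  49 | -1000-,1-0-01
  53 | 1-0-01  (sole → essential)
  58 | -11010  (sole → essential)
Essential prime implicants: -11010, 0-0000, 0-1101, 010-00, 011-10, 1-0-01, 101-00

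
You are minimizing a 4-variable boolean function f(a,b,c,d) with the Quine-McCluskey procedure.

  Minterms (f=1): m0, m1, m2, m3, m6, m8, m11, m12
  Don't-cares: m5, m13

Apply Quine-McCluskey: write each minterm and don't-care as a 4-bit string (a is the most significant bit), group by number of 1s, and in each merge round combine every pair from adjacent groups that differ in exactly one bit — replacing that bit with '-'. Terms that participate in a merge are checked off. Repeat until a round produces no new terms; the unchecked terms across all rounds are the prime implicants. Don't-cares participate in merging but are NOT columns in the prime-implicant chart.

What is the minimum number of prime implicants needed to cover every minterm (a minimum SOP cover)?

4

[col 0] 0000*, 0001*, 0010*, 0011*, 0101*, 0110*, 1000*, 1011*, 1100*, 1101*
[col 1] -000, -011, -101, 0-01, 0-10, 00-0*, 00-1*, 000-*, 001-*, 1-00, 110-
[col 2] 00--
Prime implicants: -000, -011, -101, 0-01, 0-10, 00--, 1-00, 110-
PI chart (minterm → PIs covering it):
  0 | -000,00--
  1 | 0-01,00--
  2 | 0-10,00--
  3 | -011,00--
  6 | 0-10  (sole → essential)
  8 | -000,1-00
  11 | -011  (sole → essential)
  12 | 1-00,110-
Essential prime implicants: -011, 0-10
Petrick residual → 00--, 1-00
Minimum SOP uses 4 PIs: b'cd + a'cd' + a'b' + ac'd'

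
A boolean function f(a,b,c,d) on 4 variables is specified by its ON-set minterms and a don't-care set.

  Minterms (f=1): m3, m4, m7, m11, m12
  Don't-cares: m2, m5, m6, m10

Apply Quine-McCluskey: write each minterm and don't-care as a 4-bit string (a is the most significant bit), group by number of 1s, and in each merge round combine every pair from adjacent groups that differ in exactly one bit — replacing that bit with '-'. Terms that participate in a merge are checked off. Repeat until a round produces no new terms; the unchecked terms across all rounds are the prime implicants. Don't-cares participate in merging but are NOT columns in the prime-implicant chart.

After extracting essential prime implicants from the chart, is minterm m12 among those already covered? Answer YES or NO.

[col 0] 0010*, 0011*, 0100*, 0101*, 0110*, 0111*, 1010*, 1011*, 1100*
[col 1] -010*, -011*, -100, 0-10*, 0-11*, 001-*, 01-0*, 01-1*, 010-*, 011-*, 101-*
[col 2] -01-, 0-1-, 01--
Prime implicants: -01-, -100, 0-1-, 01--
PI chart (minterm → PIs covering it):
  3 | -01-,0-1-
  4 | -100,01--
  7 | 0-1-,01--
  11 | -01-  (sole → essential)
  12 | -100  (sole → essential)
Essential prime implicants: -01-, -100

YES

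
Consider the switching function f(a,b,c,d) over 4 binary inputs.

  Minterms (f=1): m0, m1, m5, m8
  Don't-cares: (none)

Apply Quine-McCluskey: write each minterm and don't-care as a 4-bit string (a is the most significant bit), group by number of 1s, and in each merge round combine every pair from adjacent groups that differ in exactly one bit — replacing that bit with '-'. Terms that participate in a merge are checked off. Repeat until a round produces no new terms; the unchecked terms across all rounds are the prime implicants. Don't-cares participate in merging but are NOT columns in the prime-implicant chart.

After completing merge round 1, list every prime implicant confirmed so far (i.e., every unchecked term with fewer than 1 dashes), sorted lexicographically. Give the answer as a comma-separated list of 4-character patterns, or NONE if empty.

size-2^0 implicants → 0000(✓)  0001(✓)  0101(✓)  1000(✓)
size-2^1 implicants → -000  0-01  000-
Unchecked terms (primes): -000, 0-01, 000-

NONE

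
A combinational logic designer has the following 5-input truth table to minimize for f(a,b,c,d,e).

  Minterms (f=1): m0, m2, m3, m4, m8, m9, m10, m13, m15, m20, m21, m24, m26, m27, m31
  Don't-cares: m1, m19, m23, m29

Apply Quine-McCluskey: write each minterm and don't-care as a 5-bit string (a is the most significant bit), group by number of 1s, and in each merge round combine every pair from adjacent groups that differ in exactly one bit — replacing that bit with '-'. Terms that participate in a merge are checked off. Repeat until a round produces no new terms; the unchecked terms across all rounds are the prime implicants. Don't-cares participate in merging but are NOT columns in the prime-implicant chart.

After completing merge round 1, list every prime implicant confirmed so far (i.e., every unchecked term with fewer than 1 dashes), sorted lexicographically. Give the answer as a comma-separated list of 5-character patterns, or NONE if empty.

NONE

Round 0: 00000✓ 00001✓ 00010✓ 00011✓ 00100✓ 01000✓ 01001✓ 01010✓ 01101✓ 01111✓ 10011✓ 10100✓ 10101✓ 10111✓ 11000✓ 11010✓ 11011✓ 11101✓ 11111✓
Round 1: -0011 -0100 -1000✓ -1010✓ -1101✓ -1111✓ 0-000✓ 0-001✓ 0-010✓ 00-00 000-0✓ 000-1✓ 0000-✓ 0001-✓ 01-01 010-0✓ 0100-✓ 011-1✓ 1-011✓ 1-101✓ 1-111✓ 10-11✓ 101-1✓ 1010- 11-11✓ 110-0✓ 1101- 111-1✓
Round 2: -10-0 -11-1 0-0-0 0-00- 000-- 1--11 1-1-1
PIs = {-0011, -0100, -10-0, -11-1, 0-0-0, 0-00-, 00-00, 000--, 01-01, 1--11, 1-1-1, 1010-, 1101-}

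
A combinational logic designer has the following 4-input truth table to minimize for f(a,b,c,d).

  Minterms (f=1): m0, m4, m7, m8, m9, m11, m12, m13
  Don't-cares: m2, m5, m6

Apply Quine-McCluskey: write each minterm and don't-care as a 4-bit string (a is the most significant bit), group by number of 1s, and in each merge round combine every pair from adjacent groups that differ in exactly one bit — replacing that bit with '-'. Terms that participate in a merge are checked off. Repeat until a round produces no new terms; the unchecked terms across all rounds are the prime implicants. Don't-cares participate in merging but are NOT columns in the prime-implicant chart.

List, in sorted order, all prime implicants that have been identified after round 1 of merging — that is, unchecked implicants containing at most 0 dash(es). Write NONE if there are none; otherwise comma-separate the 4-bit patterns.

size-2^0 implicants → 0000(✓)  0010(✓)  0100(✓)  0101(✓)  0110(✓)  0111(✓)  1000(✓)  1001(✓)  1011(✓)  1100(✓)  1101(✓)
size-2^1 implicants → -000(✓)  -100(✓)  -101(✓)  0-00(✓)  0-10(✓)  00-0(✓)  01-0(✓)  01-1(✓)  010-(✓)  011-(✓)  1-00(✓)  1-01(✓)  10-1  100-(✓)  110-(✓)
size-2^2 implicants → --00  -10-  0--0  01--  1-0-
Unchecked terms (primes): --00, -10-, 0--0, 01--, 1-0-, 10-1

NONE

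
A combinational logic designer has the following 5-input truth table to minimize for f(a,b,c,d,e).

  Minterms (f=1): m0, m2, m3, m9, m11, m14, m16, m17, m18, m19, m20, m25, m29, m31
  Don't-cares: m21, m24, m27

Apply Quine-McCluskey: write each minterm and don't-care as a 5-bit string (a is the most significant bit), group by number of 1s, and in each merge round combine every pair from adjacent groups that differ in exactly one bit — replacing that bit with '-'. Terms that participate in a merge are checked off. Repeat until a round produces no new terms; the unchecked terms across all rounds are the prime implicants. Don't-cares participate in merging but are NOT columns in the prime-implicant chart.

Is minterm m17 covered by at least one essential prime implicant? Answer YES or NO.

Round 0: 00000✓ 00010✓ 00011✓ 01001✓ 01011✓ 01110 10000✓ 10001✓ 10010✓ 10011✓ 10100✓ 10101✓ 11000✓ 11001✓ 11011✓ 11101✓ 11111✓
Round 1: -0000✓ -0010✓ -0011✓ -1001✓ -1011✓ 0-011✓ 000-0✓ 0001-✓ 010-1✓ 1-000✓ 1-001✓ 1-011✓ 1-101✓ 10-00✓ 10-01✓ 100-0✓ 100-1✓ 1000-✓ 1001-✓ 1010-✓ 11-01✓ 11-11✓ 110-1✓ 1100-✓ 111-1✓
Round 2: --011 -00-0 -001- -10-1 1--01 1-0-1 1-00- 10-0- 100-- 11--1
PIs = {--011, -00-0, -001-, -10-1, 01110, 1--01, 1-0-1, 1-00-, 10-0-, 100--, 11--1}
Coverage chart:
  m0: -00-0 ←essential
  m2: -00-0,-001-
  m3: --011,-001-
  m9: -10-1 ←essential
  m11: --011,-10-1
  m14: 01110 ←essential
  m16: -00-0,1-00-,10-0-,100--
  m17: 1--01,1-0-1,1-00-,10-0-,100--
  m18: -00-0,-001-,100--
  m19: --011,-001-,1-0-1,100--
  m20: 10-0- ←essential
  m25: -10-1,1--01,1-0-1,1-00-,11--1
  m29: 1--01,11--1
  m31: 11--1 ←essential
Essential: -00-0, -10-1, 01110, 10-0-, 11--1

YES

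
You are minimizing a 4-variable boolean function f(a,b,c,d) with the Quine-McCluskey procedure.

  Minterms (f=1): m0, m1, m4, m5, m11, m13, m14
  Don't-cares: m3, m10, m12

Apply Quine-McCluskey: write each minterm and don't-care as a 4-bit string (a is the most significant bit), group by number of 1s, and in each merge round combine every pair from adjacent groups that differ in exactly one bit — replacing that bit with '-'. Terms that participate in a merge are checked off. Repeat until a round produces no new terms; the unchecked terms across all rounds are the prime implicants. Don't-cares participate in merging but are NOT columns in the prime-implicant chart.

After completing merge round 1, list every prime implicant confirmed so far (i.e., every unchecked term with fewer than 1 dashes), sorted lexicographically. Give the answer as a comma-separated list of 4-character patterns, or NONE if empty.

NONE

size-2^0 implicants → 0000(✓)  0001(✓)  0011(✓)  0100(✓)  0101(✓)  1010(✓)  1011(✓)  1100(✓)  1101(✓)  1110(✓)
size-2^1 implicants → -011  -100(✓)  -101(✓)  0-00(✓)  0-01(✓)  00-1  000-(✓)  010-(✓)  1-10  101-  11-0  110-(✓)
size-2^2 implicants → -10-  0-0-
Unchecked terms (primes): -011, -10-, 0-0-, 00-1, 1-10, 101-, 11-0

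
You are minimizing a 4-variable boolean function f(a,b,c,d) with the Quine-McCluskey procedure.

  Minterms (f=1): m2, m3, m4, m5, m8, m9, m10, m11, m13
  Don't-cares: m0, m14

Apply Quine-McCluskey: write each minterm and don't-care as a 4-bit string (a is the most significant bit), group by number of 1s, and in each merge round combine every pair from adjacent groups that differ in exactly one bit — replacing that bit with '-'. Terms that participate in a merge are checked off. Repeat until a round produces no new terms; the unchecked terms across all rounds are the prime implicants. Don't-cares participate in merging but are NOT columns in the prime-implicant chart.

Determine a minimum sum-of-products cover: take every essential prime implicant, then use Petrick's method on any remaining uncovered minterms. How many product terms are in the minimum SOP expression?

Round 0: 0000✓ 0010✓ 0011✓ 0100✓ 0101✓ 1000✓ 1001✓ 1010✓ 1011✓ 1101✓ 1110✓
Round 1: -000✓ -010✓ -011✓ -101 0-00 00-0✓ 001-✓ 010- 1-01 1-10 10-0✓ 10-1✓ 100-✓ 101-✓
Round 2: -0-0 -01- 10--
PIs = {-0-0, -01-, -101, 0-00, 010-, 1-01, 1-10, 10--}
Coverage chart:
  m2: -0-0,-01-
  m3: -01- ←essential
  m4: 0-00,010-
  m5: -101,010-
  m8: -0-0,10--
  m9: 1-01,10--
  m10: -0-0,-01-,1-10,10--
  m11: -01-,10--
  m13: -101,1-01
Essential: -01-
Petrick residual → -0-0, 010-, 1-01
Min cover (4 terms): b'd' + b'c + a'bc' + ac'd

4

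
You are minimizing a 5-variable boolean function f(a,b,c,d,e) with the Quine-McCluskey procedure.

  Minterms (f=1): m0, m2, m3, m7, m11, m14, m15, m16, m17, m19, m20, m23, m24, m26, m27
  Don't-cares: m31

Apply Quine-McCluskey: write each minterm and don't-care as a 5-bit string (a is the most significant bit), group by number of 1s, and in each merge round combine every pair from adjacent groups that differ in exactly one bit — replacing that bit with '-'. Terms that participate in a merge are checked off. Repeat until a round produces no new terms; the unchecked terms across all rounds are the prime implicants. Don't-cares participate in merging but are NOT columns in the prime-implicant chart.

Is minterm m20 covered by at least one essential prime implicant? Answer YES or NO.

[col 0] 00000*, 00010*, 00011*, 00111*, 01011*, 01110*, 01111*, 10000*, 10001*, 10011*, 10100*, 10111*, 11000*, 11010*, 11011*, 11111*
[col 1] -0000, -0011*, -0111*, -1011*, -1111*, 0-011*, 0-111*, 00-11*, 000-0, 0001-, 01-11*, 0111-, 1-000, 1-011*, 1-111*, 10-00, 10-11*, 100-1, 1000-, 11-11*, 110-0, 1101-
[col 2] --011*, --111*, -0-11*, -1-11*, 0--11*, 1--11*
[col 3] ---11
Prime implicants: ---11, -0000, 000-0, 0001-, 0111-, 1-000, 10-00, 100-1, 1000-, 110-0, 1101-
PI chart (minterm → PIs covering it):
  0 | -0000,000-0
  2 | 000-0,0001-
  3 | ---11,0001-
  7 | ---11  (sole → essential)
  11 | ---11  (sole → essential)
  14 | 0111-  (sole → essential)
  15 | ---11,0111-
  16 | -0000,1-000,10-00,1000-
  17 | 100-1,1000-
  19 | ---11,100-1
  20 | 10-00  (sole → essential)
  23 | ---11  (sole → essential)
  24 | 1-000,110-0
  26 | 110-0,1101-
  27 | ---11,1101-
Essential prime implicants: ---11, 0111-, 10-00

YES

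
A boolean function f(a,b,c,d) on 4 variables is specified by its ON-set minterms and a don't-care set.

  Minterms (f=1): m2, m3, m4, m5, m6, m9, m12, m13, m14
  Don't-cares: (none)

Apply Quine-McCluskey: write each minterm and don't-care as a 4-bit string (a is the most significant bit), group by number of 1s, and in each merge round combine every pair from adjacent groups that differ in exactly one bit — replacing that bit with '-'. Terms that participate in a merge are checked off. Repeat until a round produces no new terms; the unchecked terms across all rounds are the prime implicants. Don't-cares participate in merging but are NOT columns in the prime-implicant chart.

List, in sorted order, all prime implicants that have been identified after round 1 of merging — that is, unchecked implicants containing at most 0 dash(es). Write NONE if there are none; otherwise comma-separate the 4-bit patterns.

NONE

size-2^0 implicants → 0010(✓)  0011(✓)  0100(✓)  0101(✓)  0110(✓)  1001(✓)  1100(✓)  1101(✓)  1110(✓)
size-2^1 implicants → -100(✓)  -101(✓)  -110(✓)  0-10  001-  01-0(✓)  010-(✓)  1-01  11-0(✓)  110-(✓)
size-2^2 implicants → -1-0  -10-
Unchecked terms (primes): -1-0, -10-, 0-10, 001-, 1-01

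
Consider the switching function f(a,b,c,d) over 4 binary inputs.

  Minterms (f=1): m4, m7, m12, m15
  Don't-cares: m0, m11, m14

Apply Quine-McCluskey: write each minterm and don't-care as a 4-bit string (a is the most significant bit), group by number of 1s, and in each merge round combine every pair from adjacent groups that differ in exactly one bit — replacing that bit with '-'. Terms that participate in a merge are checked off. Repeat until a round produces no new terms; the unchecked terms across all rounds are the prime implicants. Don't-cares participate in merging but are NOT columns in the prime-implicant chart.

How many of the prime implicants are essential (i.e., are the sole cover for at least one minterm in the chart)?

1

[col 0] 0000*, 0100*, 0111*, 1011*, 1100*, 1110*, 1111*
[col 1] -100, -111, 0-00, 1-11, 11-0, 111-
Prime implicants: -100, -111, 0-00, 1-11, 11-0, 111-
PI chart (minterm → PIs covering it):
  4 | -100,0-00
  7 | -111  (sole → essential)
  12 | -100,11-0
  15 | -111,1-11,111-
Essential prime implicants: -111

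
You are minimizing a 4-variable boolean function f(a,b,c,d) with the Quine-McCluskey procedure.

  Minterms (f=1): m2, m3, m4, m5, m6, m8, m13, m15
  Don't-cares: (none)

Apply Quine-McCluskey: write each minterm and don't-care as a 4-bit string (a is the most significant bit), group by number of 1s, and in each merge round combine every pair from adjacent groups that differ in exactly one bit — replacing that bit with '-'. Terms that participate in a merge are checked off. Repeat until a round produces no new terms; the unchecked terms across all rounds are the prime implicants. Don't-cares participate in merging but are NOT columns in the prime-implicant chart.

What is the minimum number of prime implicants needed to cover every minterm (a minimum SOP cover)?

Round 0: 0010✓ 0011✓ 0100✓ 0101✓ 0110✓ 1000 1101✓ 1111✓
Round 1: -101 0-10 001- 01-0 010- 11-1
PIs = {-101, 0-10, 001-, 01-0, 010-, 1000, 11-1}
Coverage chart:
  m2: 0-10,001-
  m3: 001- ←essential
  m4: 01-0,010-
  m5: -101,010-
  m6: 0-10,01-0
  m8: 1000 ←essential
  m13: -101,11-1
  m15: 11-1 ←essential
Essential: 001-, 1000, 11-1
Petrick residual → -101, 01-0
Min cover (5 terms): bc'd + a'b'c + a'bd' + ab'c'd' + abd

5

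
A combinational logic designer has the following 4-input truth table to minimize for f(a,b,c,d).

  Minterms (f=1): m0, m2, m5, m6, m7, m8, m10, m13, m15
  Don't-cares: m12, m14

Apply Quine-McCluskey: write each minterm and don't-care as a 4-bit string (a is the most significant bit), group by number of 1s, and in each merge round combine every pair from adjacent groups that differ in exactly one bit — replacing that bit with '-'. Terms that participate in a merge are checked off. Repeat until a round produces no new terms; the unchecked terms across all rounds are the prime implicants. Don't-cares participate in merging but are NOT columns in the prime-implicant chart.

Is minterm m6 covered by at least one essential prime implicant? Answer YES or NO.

size-2^0 implicants → 0000(✓)  0010(✓)  0101(✓)  0110(✓)  0111(✓)  1000(✓)  1010(✓)  1100(✓)  1101(✓)  1110(✓)  1111(✓)
size-2^1 implicants → -000(✓)  -010(✓)  -101(✓)  -110(✓)  -111(✓)  0-10(✓)  00-0(✓)  01-1(✓)  011-(✓)  1-00(✓)  1-10(✓)  10-0(✓)  11-0(✓)  11-1(✓)  110-(✓)  111-(✓)
size-2^2 implicants → --10  -0-0  -1-1  -11-  1--0  11--
Unchecked terms (primes): --10, -0-0, -1-1, -11-, 1--0, 11--
Minterm coverage:
  m0 ⊆ -0-0 [E]
  m2 ⊆ --10,-0-0
  m5 ⊆ -1-1 [E]
  m6 ⊆ --10,-11-
  m7 ⊆ -1-1,-11-
  m8 ⊆ -0-0,1--0
  m10 ⊆ --10,-0-0,1--0
  m13 ⊆ -1-1,11--
  m15 ⊆ -1-1,-11-,11--
E = {-0-0, -1-1}

NO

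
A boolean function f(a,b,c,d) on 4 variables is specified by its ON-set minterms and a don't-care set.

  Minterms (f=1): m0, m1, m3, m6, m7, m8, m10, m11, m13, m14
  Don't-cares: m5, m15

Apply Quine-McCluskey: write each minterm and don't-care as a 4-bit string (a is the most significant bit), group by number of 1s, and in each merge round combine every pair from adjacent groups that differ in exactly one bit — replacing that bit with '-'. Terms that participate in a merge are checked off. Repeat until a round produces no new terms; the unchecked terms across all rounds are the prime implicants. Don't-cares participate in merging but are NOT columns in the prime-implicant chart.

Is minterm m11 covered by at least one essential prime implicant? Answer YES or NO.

NO

size-2^0 implicants → 0000(✓)  0001(✓)  0011(✓)  0101(✓)  0110(✓)  0111(✓)  1000(✓)  1010(✓)  1011(✓)  1101(✓)  1110(✓)  1111(✓)
size-2^1 implicants → -000  -011(✓)  -101(✓)  -110(✓)  -111(✓)  0-01(✓)  0-11(✓)  00-1(✓)  000-  01-1(✓)  011-(✓)  1-10(✓)  1-11(✓)  10-0  101-(✓)  11-1(✓)  111-(✓)
size-2^2 implicants → --11  -1-1  -11-  0--1  1-1-
Unchecked terms (primes): --11, -000, -1-1, -11-, 0--1, 000-, 1-1-, 10-0
Minterm coverage:
  m0 ⊆ -000,000-
  m1 ⊆ 0--1,000-
  m3 ⊆ --11,0--1
  m6 ⊆ -11- [E]
  m7 ⊆ --11,-1-1,-11-,0--1
  m8 ⊆ -000,10-0
  m10 ⊆ 1-1-,10-0
  m11 ⊆ --11,1-1-
  m13 ⊆ -1-1 [E]
  m14 ⊆ -11-,1-1-
E = {-1-1, -11-}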